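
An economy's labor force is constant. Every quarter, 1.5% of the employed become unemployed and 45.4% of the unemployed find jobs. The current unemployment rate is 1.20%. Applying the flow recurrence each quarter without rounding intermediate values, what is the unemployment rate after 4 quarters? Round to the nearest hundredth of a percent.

Unemployment rate after four quarters ≈ 3.04%.

With a fixed labor force, u_{t+1} = u_t + s·(1−u_t) − f·u_t = u_t·(1−s−f) + s.
Here 1−s−f = 0.531 and s = 0.015.
u_1 = 0.012000 × 0.531 + 0.015 = 0.021372.
u_2 = 0.021372 × 0.531 + 0.015 = 0.026349.
u_3 = 0.026349 × 0.531 + 0.015 = 0.028991.
u_4 = 0.028991 × 0.531 + 0.015 = 0.030394.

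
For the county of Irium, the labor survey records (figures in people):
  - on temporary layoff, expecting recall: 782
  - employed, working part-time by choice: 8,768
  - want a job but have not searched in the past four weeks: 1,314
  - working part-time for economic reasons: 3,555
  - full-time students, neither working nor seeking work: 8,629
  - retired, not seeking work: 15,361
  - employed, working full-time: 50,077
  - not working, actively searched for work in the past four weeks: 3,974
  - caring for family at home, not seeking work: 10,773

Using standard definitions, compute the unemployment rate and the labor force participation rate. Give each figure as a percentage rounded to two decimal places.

Unemployment rate ≈ 7.08%; labor force participation rate ≈ 65.05%.

Employed = 8,768 + 3,555 + 50,077 = 62,400 (anyone who worked, including part-time for economic reasons, counts as employed).
Unemployed = 782 + 3,974 = 4,756 (jobless and actively searching, or on temporary layoff).
Labor force = 62,400 + 4,756 = 67,156.
Not in labor force = 1,314 + 8,629 + 15,361 + 10,773 = 36,077 (those not working and not actively searching are outside the labor force — including those who want a job but have given up searching).
Civilian working-age population = 67,156 + 36,077 = 103,233.
Unemployment rate = 4,756 / 67,156 = 7.08%.
Labor force participation rate = 67,156 / 103,233 = 65.05%.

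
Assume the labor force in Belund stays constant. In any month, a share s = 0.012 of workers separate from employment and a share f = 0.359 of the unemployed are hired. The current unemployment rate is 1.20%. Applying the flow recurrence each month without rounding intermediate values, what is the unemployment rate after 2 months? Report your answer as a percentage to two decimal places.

With a fixed labor force, u_{t+1} = u_t + s·(1−u_t) − f·u_t = u_t·(1−s−f) + s.
Here 1−s−f = 0.629 and s = 0.012.
u_1 = 0.012000 × 0.629 + 0.012 = 0.019548.
u_2 = 0.019548 × 0.629 + 0.012 = 0.024296.

Unemployment rate after two months ≈ 2.43%.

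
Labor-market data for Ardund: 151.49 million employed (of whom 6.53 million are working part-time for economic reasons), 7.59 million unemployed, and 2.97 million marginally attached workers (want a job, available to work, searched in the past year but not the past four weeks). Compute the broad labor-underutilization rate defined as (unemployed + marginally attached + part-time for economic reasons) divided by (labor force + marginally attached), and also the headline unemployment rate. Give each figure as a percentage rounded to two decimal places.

Labor force = 151.49 + 7.59 = 159.08 million.
Numerator = 7.59 + 2.97 + 6.53 = 17.09 million.
Denominator = 159.08 + 2.97 = 162.05 million.
Broad rate = 17.09 / 162.05 = 10.55%.
Headline unemployment rate = 7.59 / 159.08 = 4.77%.

Broad underutilization rate ≈ 10.55%; headline unemployment rate ≈ 4.77%.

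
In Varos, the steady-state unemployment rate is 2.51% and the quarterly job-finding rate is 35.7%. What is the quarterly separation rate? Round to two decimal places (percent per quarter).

Separation rate ≈ 0.92% per quarter.

From u* = s/(s+f): s = u·f/(1−u).
s = 0.0251 × 35.7 / (1 − 0.0251) = 0.8961 / 0.9749 ≈ 0.92% per quarter.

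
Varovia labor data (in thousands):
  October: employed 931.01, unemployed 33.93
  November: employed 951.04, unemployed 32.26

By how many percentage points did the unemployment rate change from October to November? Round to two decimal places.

The unemployment rate changed by −0.24 percentage points.

October: labor force = 931.01 + 33.93 = 964.94; u = 33.93/964.94 = 3.52%.
November: labor force = 951.04 + 32.26 = 983.30; u = 32.26/983.30 = 3.28%.
Change = 3.28% − 3.52% = −0.24 pp.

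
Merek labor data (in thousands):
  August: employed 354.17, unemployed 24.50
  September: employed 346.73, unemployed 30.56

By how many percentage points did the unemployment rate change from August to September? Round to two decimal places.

The unemployment rate changed by +1.63 percentage points.

August: labor force = 354.17 + 24.50 = 378.67; u = 24.50/378.67 = 6.47%.
September: labor force = 346.73 + 30.56 = 377.29; u = 30.56/377.29 = 8.10%.
Change = 8.10% − 6.47% = +1.63 pp.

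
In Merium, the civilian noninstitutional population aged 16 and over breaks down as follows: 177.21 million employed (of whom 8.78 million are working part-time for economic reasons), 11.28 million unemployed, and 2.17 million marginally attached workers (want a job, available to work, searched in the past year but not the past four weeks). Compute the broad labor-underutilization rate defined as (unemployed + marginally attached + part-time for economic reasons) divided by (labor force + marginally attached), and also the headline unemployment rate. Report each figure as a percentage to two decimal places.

Labor force = 177.21 + 11.28 = 188.49 million.
Numerator = 11.28 + 2.17 + 8.78 = 22.23 million.
Denominator = 188.49 + 2.17 = 190.66 million.
Broad rate = 22.23 / 190.66 = 11.66%.
Headline unemployment rate = 11.28 / 188.49 = 5.98%.

Broad underutilization rate ≈ 11.66%; headline unemployment rate ≈ 5.98%.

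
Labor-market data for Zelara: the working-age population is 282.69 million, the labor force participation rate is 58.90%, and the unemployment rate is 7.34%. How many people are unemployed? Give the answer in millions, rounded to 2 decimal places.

Labor force = 0.5890 × 282.69 = 166.50 million.
Unemployed = 0.0734 × 166.50 ≈ 12.22 million.

About 12.22 million are unemployed.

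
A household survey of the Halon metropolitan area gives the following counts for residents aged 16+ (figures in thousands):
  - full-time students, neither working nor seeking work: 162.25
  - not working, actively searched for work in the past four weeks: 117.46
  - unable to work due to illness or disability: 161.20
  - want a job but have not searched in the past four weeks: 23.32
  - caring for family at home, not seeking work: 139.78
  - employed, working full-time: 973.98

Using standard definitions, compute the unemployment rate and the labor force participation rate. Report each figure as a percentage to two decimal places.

Unemployment rate ≈ 10.76%; labor force participation rate ≈ 69.17%.

Employed = 973.98 thousand.
Unemployed = 117.46 thousand.
Labor force = 973.98 + 117.46 = 1,091.44 thousand.
Not in labor force = 162.25 + 161.20 + 23.32 + 139.78 = 486.55 thousand (those not working and not actively searching are outside the labor force — including those who want a job but have given up searching).
Civilian working-age population = 1,091.44 + 486.55 = 1,577.99 thousand.
Unemployment rate = 117.46 / 1,091.44 = 10.76%.
Labor force participation rate = 1,091.44 / 1,577.99 = 69.17%.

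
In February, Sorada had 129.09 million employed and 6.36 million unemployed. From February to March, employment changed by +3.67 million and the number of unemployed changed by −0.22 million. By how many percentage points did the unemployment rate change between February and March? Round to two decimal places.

February: labor force = 129.09 + 6.36 = 135.45; u = 6.36/135.45 = 4.70%.
March: labor force = 132.76 + 6.14 = 138.90; u = 6.14/138.90 = 4.42%.
Change = 4.42% − 4.70% = −0.28 pp.

The unemployment rate changed by −0.28 percentage points.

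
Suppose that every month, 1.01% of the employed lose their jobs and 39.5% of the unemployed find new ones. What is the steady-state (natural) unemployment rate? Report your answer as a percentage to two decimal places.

Steady-state unemployment rate ≈ 2.49%.

At steady state the flows balance: s·E = f·U, so U/(E+U) = s/(s+f).
u* = 1.01 / (1.01 + 39.5) = 1.01 / 40.51 = 2.49%.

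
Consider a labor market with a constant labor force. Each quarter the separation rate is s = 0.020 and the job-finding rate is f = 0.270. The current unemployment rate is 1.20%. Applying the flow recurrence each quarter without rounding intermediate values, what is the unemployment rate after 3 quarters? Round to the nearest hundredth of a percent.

With a fixed labor force, u_{t+1} = u_t + s·(1−u_t) − f·u_t = u_t·(1−s−f) + s.
Here 1−s−f = 0.710 and s = 0.020.
u_1 = 0.012000 × 0.710 + 0.020 = 0.028520.
u_2 = 0.028520 × 0.710 + 0.020 = 0.040249.
u_3 = 0.040249 × 0.710 + 0.020 = 0.048577.

Unemployment rate after three quarters ≈ 4.86%.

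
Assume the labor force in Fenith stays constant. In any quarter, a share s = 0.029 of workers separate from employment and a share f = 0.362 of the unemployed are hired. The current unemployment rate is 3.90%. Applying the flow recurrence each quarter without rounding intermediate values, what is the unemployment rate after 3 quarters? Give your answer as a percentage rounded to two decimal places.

With a fixed labor force, u_{t+1} = u_t + s·(1−u_t) − f·u_t = u_t·(1−s−f) + s.
Here 1−s−f = 0.609 and s = 0.029.
u_1 = 0.039000 × 0.609 + 0.029 = 0.052751.
u_2 = 0.052751 × 0.609 + 0.029 = 0.061125.
u_3 = 0.061125 × 0.609 + 0.029 = 0.066225.

Unemployment rate after three quarters ≈ 6.62%.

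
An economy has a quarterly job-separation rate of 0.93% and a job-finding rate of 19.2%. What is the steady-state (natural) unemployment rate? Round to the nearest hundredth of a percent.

At steady state the flows balance: s·E = f·U, so U/(E+U) = s/(s+f).
u* = 0.93 / (0.93 + 19.2) = 0.93 / 20.13 = 4.62%.

Steady-state unemployment rate ≈ 4.62%.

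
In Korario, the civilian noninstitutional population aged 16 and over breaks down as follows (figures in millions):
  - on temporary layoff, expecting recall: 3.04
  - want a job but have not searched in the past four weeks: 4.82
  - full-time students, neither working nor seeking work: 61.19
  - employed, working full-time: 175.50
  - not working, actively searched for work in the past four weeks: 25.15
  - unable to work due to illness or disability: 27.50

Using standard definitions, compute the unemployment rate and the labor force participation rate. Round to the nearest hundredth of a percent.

Unemployment rate ≈ 13.84%; labor force participation rate ≈ 68.54%.

Employed = 175.50 million.
Unemployed = 3.04 + 25.15 = 28.19 million (jobless and actively searching, or on temporary layoff).
Labor force = 175.50 + 28.19 = 203.69 million.
Not in labor force = 4.82 + 61.19 + 27.50 = 93.51 million (those not working and not actively searching are outside the labor force — including those who want a job but have given up searching).
Civilian working-age population = 203.69 + 93.51 = 297.20 million.
Unemployment rate = 28.19 / 203.69 = 13.84%.
Labor force participation rate = 203.69 / 297.20 = 68.54%.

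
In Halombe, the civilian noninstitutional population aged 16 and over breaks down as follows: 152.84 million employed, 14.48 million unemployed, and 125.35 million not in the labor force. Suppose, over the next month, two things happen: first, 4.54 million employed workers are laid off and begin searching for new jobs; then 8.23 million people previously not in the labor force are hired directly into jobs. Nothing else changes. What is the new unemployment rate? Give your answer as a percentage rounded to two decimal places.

New unemployment rate ≈ 10.83%.

Initially, labor force = 152.84 + 14.48 = 167.32 million, so u = 14.48/167.32 = 8.65%.
After the first change, employed falls and unemployed rises by 4.54; labor force unchanged → E = 148.30, U = 19.02, labor force = 167.32 million.
After the second change, employed and labor force both rise by 8.23; unemployed unchanged → E = 156.53, U = 19.02, labor force = 175.55 million.
New unemployment rate = 19.02 / 175.55 = 10.83%.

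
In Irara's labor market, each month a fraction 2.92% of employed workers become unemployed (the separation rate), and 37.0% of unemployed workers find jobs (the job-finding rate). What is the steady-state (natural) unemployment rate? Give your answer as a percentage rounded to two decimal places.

Steady-state unemployment rate ≈ 7.31%.

At steady state the flows balance: s·E = f·U, so U/(E+U) = s/(s+f).
u* = 2.92 / (2.92 + 37.0) = 2.92 / 39.92 = 7.31%.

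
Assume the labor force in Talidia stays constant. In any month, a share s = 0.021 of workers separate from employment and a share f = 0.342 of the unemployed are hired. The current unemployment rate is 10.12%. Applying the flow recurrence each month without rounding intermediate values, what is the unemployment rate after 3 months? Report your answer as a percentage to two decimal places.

With a fixed labor force, u_{t+1} = u_t + s·(1−u_t) − f·u_t = u_t·(1−s−f) + s.
Here 1−s−f = 0.637 and s = 0.021.
u_1 = 0.101200 × 0.637 + 0.021 = 0.085464.
u_2 = 0.085464 × 0.637 + 0.021 = 0.075441.
u_3 = 0.075441 × 0.637 + 0.021 = 0.069056.

Unemployment rate after three months ≈ 6.91%.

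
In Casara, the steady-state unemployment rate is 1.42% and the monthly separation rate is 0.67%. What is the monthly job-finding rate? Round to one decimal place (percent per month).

From u* = s/(s+f): f = s·(1−u)/u.
f = 0.67 × (1 − 0.0142) / 0.0142 = 0.6605 / 0.0142 ≈ 46.5% per month.

Job-finding rate ≈ 46.5% per month.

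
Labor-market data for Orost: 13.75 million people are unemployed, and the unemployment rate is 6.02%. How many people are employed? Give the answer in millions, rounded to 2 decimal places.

About 214.66 million are employed.

Labor force = U / u = 13.75 / 0.0602 ≈ 228.41 million.
Employed = labor force − unemployed = 228.41 − 13.75 = 214.66 million.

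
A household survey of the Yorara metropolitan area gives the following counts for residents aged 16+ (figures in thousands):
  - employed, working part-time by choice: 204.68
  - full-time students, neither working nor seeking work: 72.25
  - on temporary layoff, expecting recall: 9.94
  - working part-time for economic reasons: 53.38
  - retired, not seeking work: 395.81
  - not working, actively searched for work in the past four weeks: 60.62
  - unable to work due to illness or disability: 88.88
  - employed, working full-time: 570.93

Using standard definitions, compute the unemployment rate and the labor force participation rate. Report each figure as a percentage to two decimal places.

Employed = 204.68 + 53.38 + 570.93 = 828.99 thousand (anyone who worked, including part-time for economic reasons, counts as employed).
Unemployed = 9.94 + 60.62 = 70.56 thousand (jobless and actively searching, or on temporary layoff).
Labor force = 828.99 + 70.56 = 899.55 thousand.
Not in labor force = 72.25 + 395.81 + 88.88 = 556.94 thousand (those not working and not actively searching are outside the labor force).
Civilian working-age population = 899.55 + 556.94 = 1,456.49 thousand.
Unemployment rate = 70.56 / 899.55 = 7.84%.
Labor force participation rate = 899.55 / 1,456.49 = 61.76%.

Unemployment rate ≈ 7.84%; labor force participation rate ≈ 61.76%.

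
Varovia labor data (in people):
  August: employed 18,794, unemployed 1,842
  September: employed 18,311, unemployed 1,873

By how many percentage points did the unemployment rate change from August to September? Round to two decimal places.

August: labor force = 18,794 + 1,842 = 20,636; u = 1,842/20,636 = 8.93%.
September: labor force = 18,311 + 1,873 = 20,184; u = 1,873/20,184 = 9.28%.
Change = 9.28% − 8.93% = +0.35 pp.

The unemployment rate changed by +0.35 percentage points.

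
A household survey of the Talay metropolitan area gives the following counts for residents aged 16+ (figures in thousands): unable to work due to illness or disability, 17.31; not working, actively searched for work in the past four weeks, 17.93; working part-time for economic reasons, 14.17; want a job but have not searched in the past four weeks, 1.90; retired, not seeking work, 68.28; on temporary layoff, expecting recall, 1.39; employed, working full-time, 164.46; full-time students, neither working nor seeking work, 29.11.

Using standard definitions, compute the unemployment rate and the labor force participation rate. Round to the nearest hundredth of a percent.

Unemployment rate ≈ 9.76%; labor force participation rate ≈ 62.93%.

Employed = 14.17 + 164.46 = 178.63 thousand (anyone who worked, including part-time for economic reasons, counts as employed).
Unemployed = 17.93 + 1.39 = 19.32 thousand (jobless and actively searching, or on temporary layoff).
Labor force = 178.63 + 19.32 = 197.95 thousand.
Not in labor force = 17.31 + 1.90 + 68.28 + 29.11 = 116.60 thousand (those not working and not actively searching are outside the labor force — including those who want a job but have given up searching).
Civilian working-age population = 197.95 + 116.60 = 314.55 thousand.
Unemployment rate = 19.32 / 197.95 = 9.76%.
Labor force participation rate = 197.95 / 314.55 = 62.93%.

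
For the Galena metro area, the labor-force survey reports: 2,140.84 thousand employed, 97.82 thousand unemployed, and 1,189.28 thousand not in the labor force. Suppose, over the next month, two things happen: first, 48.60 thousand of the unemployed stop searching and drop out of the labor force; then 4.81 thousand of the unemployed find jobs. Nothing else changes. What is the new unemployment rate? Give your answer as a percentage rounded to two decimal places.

New unemployment rate ≈ 2.03%.

Initially, labor force = 2,140.84 + 97.82 = 2,238.66 thousand, so u = 97.82/2,238.66 = 4.37%.
After the first change, unemployed and labor force both fall by 48.60 → E = 2,140.84, U = 49.22, labor force = 2,190.06 thousand.
After the second change, unemployed falls and employed rises by 4.81; labor force unchanged → E = 2,145.65, U = 44.41, labor force = 2,190.06 thousand.
New unemployment rate = 44.41 / 2,190.06 = 2.03%.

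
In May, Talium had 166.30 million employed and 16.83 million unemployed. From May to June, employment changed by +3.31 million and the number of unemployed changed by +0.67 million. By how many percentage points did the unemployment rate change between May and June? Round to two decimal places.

May: labor force = 166.30 + 16.83 = 183.13; u = 16.83/183.13 = 9.19%.
June: labor force = 169.61 + 17.50 = 187.11; u = 17.50/187.11 = 9.35%.
Change = 9.35% − 9.19% = +0.16 pp.

The unemployment rate changed by +0.16 percentage points.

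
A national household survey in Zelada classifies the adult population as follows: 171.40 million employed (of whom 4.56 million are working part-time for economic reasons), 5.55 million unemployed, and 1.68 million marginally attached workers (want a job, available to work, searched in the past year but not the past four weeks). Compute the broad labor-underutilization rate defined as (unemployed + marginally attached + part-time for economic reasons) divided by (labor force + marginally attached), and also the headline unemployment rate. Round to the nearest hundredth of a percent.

Broad underutilization rate ≈ 6.60%; headline unemployment rate ≈ 3.14%.

Labor force = 171.40 + 5.55 = 176.95 million.
Numerator = 5.55 + 1.68 + 4.56 = 11.79 million.
Denominator = 176.95 + 1.68 = 178.63 million.
Broad rate = 11.79 / 178.63 = 6.60%.
Headline unemployment rate = 5.55 / 176.95 = 3.14%.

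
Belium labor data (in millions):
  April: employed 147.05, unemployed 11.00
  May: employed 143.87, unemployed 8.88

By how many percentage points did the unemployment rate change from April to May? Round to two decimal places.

The unemployment rate changed by −1.15 percentage points.

April: labor force = 147.05 + 11.00 = 158.05; u = 11.00/158.05 = 6.96%.
May: labor force = 143.87 + 8.88 = 152.75; u = 8.88/152.75 = 5.81%.
Change = 5.81% − 6.96% = −1.15 pp.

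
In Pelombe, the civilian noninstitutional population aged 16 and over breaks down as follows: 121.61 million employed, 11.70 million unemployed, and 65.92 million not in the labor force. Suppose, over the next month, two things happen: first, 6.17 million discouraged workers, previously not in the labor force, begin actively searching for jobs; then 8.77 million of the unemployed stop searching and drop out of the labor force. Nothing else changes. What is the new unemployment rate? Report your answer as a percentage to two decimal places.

New unemployment rate ≈ 6.96%.

Initially, labor force = 121.61 + 11.70 = 133.31 million, so u = 11.70/133.31 = 8.78%.
After the first change, unemployed and labor force both rise by 6.17 → E = 121.61, U = 17.87, labor force = 139.48 million.
After the second change, unemployed and labor force both fall by 8.77 → E = 121.61, U = 9.10, labor force = 130.71 million.
New unemployment rate = 9.10 / 130.71 = 6.96%.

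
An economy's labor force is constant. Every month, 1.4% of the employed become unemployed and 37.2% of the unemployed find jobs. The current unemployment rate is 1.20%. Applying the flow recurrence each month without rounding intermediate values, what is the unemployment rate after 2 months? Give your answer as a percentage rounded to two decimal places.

Unemployment rate after two months ≈ 2.71%.

With a fixed labor force, u_{t+1} = u_t + s·(1−u_t) − f·u_t = u_t·(1−s−f) + s.
Here 1−s−f = 0.614 and s = 0.014.
u_1 = 0.012000 × 0.614 + 0.014 = 0.021368.
u_2 = 0.021368 × 0.614 + 0.014 = 0.027120.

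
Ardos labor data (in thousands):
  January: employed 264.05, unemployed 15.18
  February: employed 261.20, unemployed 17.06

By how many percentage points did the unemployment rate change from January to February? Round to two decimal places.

The unemployment rate changed by +0.69 percentage points.

January: labor force = 264.05 + 15.18 = 279.23; u = 15.18/279.23 = 5.44%.
February: labor force = 261.20 + 17.06 = 278.26; u = 17.06/278.26 = 6.13%.
Change = 6.13% − 5.44% = +0.69 pp.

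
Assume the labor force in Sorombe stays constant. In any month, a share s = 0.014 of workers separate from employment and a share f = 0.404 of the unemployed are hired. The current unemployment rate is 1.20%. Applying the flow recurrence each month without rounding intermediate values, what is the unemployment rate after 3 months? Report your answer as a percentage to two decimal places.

Unemployment rate after three months ≈ 2.93%.

With a fixed labor force, u_{t+1} = u_t + s·(1−u_t) − f·u_t = u_t·(1−s−f) + s.
Here 1−s−f = 0.582 and s = 0.014.
u_1 = 0.012000 × 0.582 + 0.014 = 0.020984.
u_2 = 0.020984 × 0.582 + 0.014 = 0.026213.
u_3 = 0.026213 × 0.582 + 0.014 = 0.029256.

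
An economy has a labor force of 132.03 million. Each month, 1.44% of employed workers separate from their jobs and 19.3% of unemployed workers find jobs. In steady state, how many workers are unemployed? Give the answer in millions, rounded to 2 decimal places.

About 9.17 million are unemployed in steady state.

Steady-state unemployment rate u* = s/(s+f) = 1.44/(1.44+19.3) = 0.069431.
Unemployed = u* × labor force = 0.069431 × 132.03 ≈ 9.17 million.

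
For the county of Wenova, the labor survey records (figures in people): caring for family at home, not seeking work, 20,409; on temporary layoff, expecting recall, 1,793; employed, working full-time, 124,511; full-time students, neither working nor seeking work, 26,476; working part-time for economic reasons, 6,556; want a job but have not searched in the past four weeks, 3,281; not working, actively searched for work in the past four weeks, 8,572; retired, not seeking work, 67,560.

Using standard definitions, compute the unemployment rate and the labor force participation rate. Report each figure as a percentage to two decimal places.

Employed = 124,511 + 6,556 = 131,067 (anyone who worked, including part-time for economic reasons, counts as employed).
Unemployed = 1,793 + 8,572 = 10,365 (jobless and actively searching, or on temporary layoff).
Labor force = 131,067 + 10,365 = 141,432.
Not in labor force = 20,409 + 26,476 + 3,281 + 67,560 = 117,726 (those not working and not actively searching are outside the labor force — including those who want a job but have given up searching).
Civilian working-age population = 141,432 + 117,726 = 259,158.
Unemployment rate = 10,365 / 141,432 = 7.33%.
Labor force participation rate = 141,432 / 259,158 = 54.57%.

Unemployment rate ≈ 7.33%; labor force participation rate ≈ 54.57%.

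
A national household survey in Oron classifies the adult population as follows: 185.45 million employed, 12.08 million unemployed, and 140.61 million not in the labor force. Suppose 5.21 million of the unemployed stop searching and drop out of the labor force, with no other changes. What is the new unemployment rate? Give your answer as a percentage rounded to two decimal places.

Initially, labor force = 185.45 + 12.08 = 197.53 million, so u = 12.08/197.53 = 6.12%.
After the change, unemployed and labor force both fall by 5.21 → E = 185.45, U = 6.87, labor force = 192.32 million.
New unemployment rate = 6.87 / 192.32 = 3.57%.

New unemployment rate ≈ 3.57%.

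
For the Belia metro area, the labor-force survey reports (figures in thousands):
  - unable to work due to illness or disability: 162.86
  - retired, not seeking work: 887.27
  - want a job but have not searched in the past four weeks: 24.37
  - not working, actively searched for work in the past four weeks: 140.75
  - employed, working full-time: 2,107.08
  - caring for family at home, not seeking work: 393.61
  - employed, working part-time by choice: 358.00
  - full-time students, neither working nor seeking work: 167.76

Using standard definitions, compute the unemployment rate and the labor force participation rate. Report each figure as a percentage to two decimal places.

Employed = 2,107.08 + 358.00 = 2,465.08 thousand.
Unemployed = 140.75 thousand.
Labor force = 2,465.08 + 140.75 = 2,605.83 thousand.
Not in labor force = 162.86 + 887.27 + 24.37 + 393.61 + 167.76 = 1,635.87 thousand (those not working and not actively searching are outside the labor force — including those who want a job but have given up searching).
Civilian working-age population = 2,605.83 + 1,635.87 = 4,241.70 thousand.
Unemployment rate = 140.75 / 2,605.83 = 5.40%.
Labor force participation rate = 2,605.83 / 4,241.70 = 61.43%.

Unemployment rate ≈ 5.40%; labor force participation rate ≈ 61.43%.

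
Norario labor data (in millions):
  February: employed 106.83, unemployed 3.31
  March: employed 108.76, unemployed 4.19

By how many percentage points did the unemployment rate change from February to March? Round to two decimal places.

February: labor force = 106.83 + 3.31 = 110.14; u = 3.31/110.14 = 3.01%.
March: labor force = 108.76 + 4.19 = 112.95; u = 4.19/112.95 = 3.71%.
Change = 3.71% − 3.01% = +0.70 pp.

The unemployment rate changed by +0.70 percentage points.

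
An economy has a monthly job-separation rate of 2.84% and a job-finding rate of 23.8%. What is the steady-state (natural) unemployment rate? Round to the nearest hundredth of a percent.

At steady state the flows balance: s·E = f·U, so U/(E+U) = s/(s+f).
u* = 2.84 / (2.84 + 23.8) = 2.84 / 26.64 = 10.66%.

Steady-state unemployment rate ≈ 10.66%.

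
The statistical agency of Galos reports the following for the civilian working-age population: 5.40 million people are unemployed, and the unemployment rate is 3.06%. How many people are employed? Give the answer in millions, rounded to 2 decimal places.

Labor force = U / u = 5.40 / 0.0306 ≈ 176.47 million.
Employed = labor force − unemployed = 176.47 − 5.40 = 171.07 million.

About 171.07 million are employed.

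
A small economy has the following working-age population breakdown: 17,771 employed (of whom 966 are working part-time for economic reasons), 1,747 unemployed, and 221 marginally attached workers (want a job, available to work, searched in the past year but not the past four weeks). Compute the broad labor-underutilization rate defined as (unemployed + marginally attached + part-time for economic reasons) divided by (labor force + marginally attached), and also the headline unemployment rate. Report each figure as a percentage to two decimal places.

Labor force = 17,771 + 1,747 = 19,518.
Numerator = 1,747 + 221 + 966 = 2,934.
Denominator = 19,518 + 221 = 19,739.
Broad rate = 2,934 / 19,739 = 14.86%.
Headline unemployment rate = 1,747 / 19,518 = 8.95%.

Broad underutilization rate ≈ 14.86%; headline unemployment rate ≈ 8.95%.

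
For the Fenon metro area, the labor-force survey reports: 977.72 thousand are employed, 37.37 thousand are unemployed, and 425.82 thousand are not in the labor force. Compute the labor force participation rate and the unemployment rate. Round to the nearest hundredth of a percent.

Labor force = employed + unemployed = 977.72 + 37.37 = 1,015.09 thousand.
Working-age population = 1,015.09 + 425.82 = 1,440.91 thousand.
Unemployment rate = 37.37 / 1,015.09 = 3.68%.
Labor force participation rate = 1,015.09 / 1,440.91 = 70.45%.

Labor force participation rate ≈ 70.45%; unemployment rate ≈ 3.68%.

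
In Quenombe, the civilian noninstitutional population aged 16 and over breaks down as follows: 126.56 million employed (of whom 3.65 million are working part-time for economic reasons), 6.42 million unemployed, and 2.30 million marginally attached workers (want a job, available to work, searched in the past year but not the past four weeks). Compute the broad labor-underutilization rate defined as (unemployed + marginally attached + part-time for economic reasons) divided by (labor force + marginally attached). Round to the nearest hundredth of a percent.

Labor force = 126.56 + 6.42 = 132.98 million.
Numerator = 6.42 + 2.30 + 3.65 = 12.37 million.
Denominator = 132.98 + 2.30 = 135.28 million.
Broad rate = 12.37 / 135.28 = 9.14%.

Broad underutilization rate ≈ 9.14%.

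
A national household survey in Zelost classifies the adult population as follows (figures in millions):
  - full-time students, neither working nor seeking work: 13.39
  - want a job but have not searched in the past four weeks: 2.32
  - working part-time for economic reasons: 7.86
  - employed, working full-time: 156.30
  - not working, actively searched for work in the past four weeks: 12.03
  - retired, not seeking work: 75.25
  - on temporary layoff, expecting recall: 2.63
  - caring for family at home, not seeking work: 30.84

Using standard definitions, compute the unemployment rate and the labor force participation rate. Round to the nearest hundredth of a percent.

Employed = 7.86 + 156.30 = 164.16 million (anyone who worked, including part-time for economic reasons, counts as employed).
Unemployed = 12.03 + 2.63 = 14.66 million (jobless and actively searching, or on temporary layoff).
Labor force = 164.16 + 14.66 = 178.82 million.
Not in labor force = 13.39 + 2.32 + 75.25 + 30.84 = 121.80 million (those not working and not actively searching are outside the labor force — including those who want a job but have given up searching).
Civilian working-age population = 178.82 + 121.80 = 300.62 million.
Unemployment rate = 14.66 / 178.82 = 8.20%.
Labor force participation rate = 178.82 / 300.62 = 59.48%.

Unemployment rate ≈ 8.20%; labor force participation rate ≈ 59.48%.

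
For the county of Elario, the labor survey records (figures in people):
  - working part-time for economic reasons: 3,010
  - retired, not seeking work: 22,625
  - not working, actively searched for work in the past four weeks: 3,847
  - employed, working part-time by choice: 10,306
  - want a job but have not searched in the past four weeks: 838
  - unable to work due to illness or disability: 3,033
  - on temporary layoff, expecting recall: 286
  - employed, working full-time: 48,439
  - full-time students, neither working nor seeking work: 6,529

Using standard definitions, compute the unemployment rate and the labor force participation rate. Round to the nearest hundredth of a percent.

Unemployment rate ≈ 6.27%; labor force participation rate ≈ 66.61%.

Employed = 3,010 + 10,306 + 48,439 = 61,755 (anyone who worked, including part-time for economic reasons, counts as employed).
Unemployed = 3,847 + 286 = 4,133 (jobless and actively searching, or on temporary layoff).
Labor force = 61,755 + 4,133 = 65,888.
Not in labor force = 22,625 + 838 + 3,033 + 6,529 = 33,025 (those not working and not actively searching are outside the labor force — including those who want a job but have given up searching).
Civilian working-age population = 65,888 + 33,025 = 98,913.
Unemployment rate = 4,133 / 65,888 = 6.27%.
Labor force participation rate = 65,888 / 98,913 = 66.61%.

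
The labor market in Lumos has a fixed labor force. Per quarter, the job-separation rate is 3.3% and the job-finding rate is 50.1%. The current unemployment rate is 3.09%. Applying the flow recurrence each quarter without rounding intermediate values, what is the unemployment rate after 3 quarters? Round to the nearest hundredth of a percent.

With a fixed labor force, u_{t+1} = u_t + s·(1−u_t) − f·u_t = u_t·(1−s−f) + s.
Here 1−s−f = 0.466 and s = 0.033.
u_1 = 0.030900 × 0.466 + 0.033 = 0.047399.
u_2 = 0.047399 × 0.466 + 0.033 = 0.055088.
u_3 = 0.055088 × 0.466 + 0.033 = 0.058671.

Unemployment rate after three quarters ≈ 5.87%.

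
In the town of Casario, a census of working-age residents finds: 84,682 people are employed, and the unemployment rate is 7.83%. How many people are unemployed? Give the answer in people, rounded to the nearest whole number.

Let U be the number unemployed. The labor force is E + U, and U/(E+U) = 0.0783.
So U = 0.0783 × 84,682 / (1 − 0.0783) = 6630.60 / 0.9217 ≈ 7,194.

About 7,194 are unemployed.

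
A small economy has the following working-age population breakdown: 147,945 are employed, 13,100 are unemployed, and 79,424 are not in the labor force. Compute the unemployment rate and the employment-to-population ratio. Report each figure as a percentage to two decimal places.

Labor force = employed + unemployed = 147,945 + 13,100 = 161,045.
Working-age population = 161,045 + 79,424 = 240,469.
Unemployment rate = 13,100 / 161,045 = 8.13%.
Employment-population ratio = 147,945 / 240,469 = 61.52%.

Unemployment rate ≈ 8.13%; employment-population ratio ≈ 61.52%.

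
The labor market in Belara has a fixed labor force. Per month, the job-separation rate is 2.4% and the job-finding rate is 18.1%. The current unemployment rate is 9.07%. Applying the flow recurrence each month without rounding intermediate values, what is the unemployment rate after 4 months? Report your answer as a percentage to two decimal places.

Unemployment rate after four months ≈ 10.65%.

With a fixed labor force, u_{t+1} = u_t + s·(1−u_t) − f·u_t = u_t·(1−s−f) + s.
Here 1−s−f = 0.795 and s = 0.024.
u_1 = 0.090700 × 0.795 + 0.024 = 0.096107.
u_2 = 0.096107 × 0.795 + 0.024 = 0.100405.
u_3 = 0.100405 × 0.795 + 0.024 = 0.103822.
u_4 = 0.103822 × 0.795 + 0.024 = 0.106538.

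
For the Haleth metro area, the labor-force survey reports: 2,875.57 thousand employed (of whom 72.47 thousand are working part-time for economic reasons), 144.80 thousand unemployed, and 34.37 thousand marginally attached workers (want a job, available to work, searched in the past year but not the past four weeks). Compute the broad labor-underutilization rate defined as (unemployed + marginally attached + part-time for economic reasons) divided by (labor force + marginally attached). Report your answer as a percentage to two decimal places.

Labor force = 2,875.57 + 144.80 = 3,020.37 thousand.
Numerator = 144.80 + 34.37 + 72.47 = 251.64 thousand.
Denominator = 3,020.37 + 34.37 = 3,054.74 thousand.
Broad rate = 251.64 / 3,054.74 = 8.24%.

Broad underutilization rate ≈ 8.24%.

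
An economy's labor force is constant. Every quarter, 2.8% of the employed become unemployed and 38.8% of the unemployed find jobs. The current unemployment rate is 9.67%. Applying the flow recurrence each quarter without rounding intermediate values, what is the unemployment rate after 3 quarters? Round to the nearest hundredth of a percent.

Unemployment rate after three quarters ≈ 7.32%.

With a fixed labor force, u_{t+1} = u_t + s·(1−u_t) − f·u_t = u_t·(1−s−f) + s.
Here 1−s−f = 0.584 and s = 0.028.
u_1 = 0.096700 × 0.584 + 0.028 = 0.084473.
u_2 = 0.084473 × 0.584 + 0.028 = 0.077332.
u_3 = 0.077332 × 0.584 + 0.028 = 0.073162.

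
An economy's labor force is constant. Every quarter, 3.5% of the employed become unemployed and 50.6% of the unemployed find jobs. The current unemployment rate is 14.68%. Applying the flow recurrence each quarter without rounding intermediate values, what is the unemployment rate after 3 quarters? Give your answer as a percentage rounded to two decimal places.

Unemployment rate after three quarters ≈ 7.26%.

With a fixed labor force, u_{t+1} = u_t + s·(1−u_t) − f·u_t = u_t·(1−s−f) + s.
Here 1−s−f = 0.459 and s = 0.035.
u_1 = 0.146800 × 0.459 + 0.035 = 0.102381.
u_2 = 0.102381 × 0.459 + 0.035 = 0.081993.
u_3 = 0.081993 × 0.459 + 0.035 = 0.072635.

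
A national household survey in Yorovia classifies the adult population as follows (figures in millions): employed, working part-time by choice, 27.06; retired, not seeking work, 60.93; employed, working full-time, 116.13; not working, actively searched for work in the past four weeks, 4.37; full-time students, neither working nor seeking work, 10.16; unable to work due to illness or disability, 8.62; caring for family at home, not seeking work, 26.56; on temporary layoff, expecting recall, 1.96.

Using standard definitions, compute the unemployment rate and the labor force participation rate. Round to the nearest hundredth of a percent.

Employed = 27.06 + 116.13 = 143.19 million.
Unemployed = 4.37 + 1.96 = 6.33 million (jobless and actively searching, or on temporary layoff).
Labor force = 143.19 + 6.33 = 149.52 million.
Not in labor force = 60.93 + 10.16 + 8.62 + 26.56 = 106.27 million (those not working and not actively searching are outside the labor force).
Civilian working-age population = 149.52 + 106.27 = 255.79 million.
Unemployment rate = 6.33 / 149.52 = 4.23%.
Labor force participation rate = 149.52 / 255.79 = 58.45%.

Unemployment rate ≈ 4.23%; labor force participation rate ≈ 58.45%.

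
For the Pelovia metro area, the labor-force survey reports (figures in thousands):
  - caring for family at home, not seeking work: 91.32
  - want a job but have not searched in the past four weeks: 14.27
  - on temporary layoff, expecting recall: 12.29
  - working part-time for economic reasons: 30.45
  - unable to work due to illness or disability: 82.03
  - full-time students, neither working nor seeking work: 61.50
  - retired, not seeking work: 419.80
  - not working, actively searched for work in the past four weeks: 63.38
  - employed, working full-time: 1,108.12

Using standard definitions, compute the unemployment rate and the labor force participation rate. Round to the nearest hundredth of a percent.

Employed = 30.45 + 1,108.12 = 1,138.57 thousand (anyone who worked, including part-time for economic reasons, counts as employed).
Unemployed = 12.29 + 63.38 = 75.67 thousand (jobless and actively searching, or on temporary layoff).
Labor force = 1,138.57 + 75.67 = 1,214.24 thousand.
Not in labor force = 91.32 + 14.27 + 82.03 + 61.50 + 419.80 = 668.92 thousand (those not working and not actively searching are outside the labor force — including those who want a job but have given up searching).
Civilian working-age population = 1,214.24 + 668.92 = 1,883.16 thousand.
Unemployment rate = 75.67 / 1,214.24 = 6.23%.
Labor force participation rate = 1,214.24 / 1,883.16 = 64.48%.

Unemployment rate ≈ 6.23%; labor force participation rate ≈ 64.48%.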